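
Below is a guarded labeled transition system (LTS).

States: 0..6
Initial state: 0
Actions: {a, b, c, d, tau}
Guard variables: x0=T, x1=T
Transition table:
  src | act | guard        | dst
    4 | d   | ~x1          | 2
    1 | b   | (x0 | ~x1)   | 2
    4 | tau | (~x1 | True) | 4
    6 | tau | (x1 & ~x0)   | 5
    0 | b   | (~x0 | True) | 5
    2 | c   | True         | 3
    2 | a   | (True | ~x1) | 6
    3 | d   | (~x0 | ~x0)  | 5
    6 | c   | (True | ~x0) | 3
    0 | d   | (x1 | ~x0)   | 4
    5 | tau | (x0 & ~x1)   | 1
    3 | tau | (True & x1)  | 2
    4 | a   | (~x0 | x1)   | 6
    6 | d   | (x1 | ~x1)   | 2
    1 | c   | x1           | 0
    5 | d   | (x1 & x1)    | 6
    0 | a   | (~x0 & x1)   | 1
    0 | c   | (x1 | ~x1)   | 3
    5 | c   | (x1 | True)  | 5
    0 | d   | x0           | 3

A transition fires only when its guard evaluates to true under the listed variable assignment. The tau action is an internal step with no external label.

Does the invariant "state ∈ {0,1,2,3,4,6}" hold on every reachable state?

Inv-set: {0,1,2,3,4,6}
Reach set: {0,2,3,4,5,6}
  0: safe
  2: safe
  3: safe
  4: safe
  5: VIOLATES
  6: safe
witness against invariant: b → 5

Answer: INVARIANT VIOLATED at state 5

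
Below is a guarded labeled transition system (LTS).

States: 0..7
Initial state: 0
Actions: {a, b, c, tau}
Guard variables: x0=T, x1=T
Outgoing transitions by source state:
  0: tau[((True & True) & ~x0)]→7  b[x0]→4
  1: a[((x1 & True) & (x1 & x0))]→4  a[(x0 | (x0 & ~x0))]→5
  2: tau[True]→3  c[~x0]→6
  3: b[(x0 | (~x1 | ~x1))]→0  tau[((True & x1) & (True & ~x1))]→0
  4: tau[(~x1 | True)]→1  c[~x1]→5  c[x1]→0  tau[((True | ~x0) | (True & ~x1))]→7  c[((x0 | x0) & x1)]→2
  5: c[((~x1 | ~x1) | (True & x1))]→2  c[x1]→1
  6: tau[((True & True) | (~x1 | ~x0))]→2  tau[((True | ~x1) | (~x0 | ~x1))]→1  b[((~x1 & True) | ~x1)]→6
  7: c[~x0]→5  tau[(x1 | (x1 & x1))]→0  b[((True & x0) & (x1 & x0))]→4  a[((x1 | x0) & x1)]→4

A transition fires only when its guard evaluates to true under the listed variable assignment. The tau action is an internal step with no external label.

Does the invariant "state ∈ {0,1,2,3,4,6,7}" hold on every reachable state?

Answer: INVARIANT VIOLATED at state 5

Analysis:
Inv-set: {0,1,2,3,4,6,7}
Reachable = {0,1,2,3,4,5,7}
  0: ok
  1: ok
  2: ok
  3: ok
  4: ok
  5: outside
  7: ok
counterexample path to 5: b·tau·a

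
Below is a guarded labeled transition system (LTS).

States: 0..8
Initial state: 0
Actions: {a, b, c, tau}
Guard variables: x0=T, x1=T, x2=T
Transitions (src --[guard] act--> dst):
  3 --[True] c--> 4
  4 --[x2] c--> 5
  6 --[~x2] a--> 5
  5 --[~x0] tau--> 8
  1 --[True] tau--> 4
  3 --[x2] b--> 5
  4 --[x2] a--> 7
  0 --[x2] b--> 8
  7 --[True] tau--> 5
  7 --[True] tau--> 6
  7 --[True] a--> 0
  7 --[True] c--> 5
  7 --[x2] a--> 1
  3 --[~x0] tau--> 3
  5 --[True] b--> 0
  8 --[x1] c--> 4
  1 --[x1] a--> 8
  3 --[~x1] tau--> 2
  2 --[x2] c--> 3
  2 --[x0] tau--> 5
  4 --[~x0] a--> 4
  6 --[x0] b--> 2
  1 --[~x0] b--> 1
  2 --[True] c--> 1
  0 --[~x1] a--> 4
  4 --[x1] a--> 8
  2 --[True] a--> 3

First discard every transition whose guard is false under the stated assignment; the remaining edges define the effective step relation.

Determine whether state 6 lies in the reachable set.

After dropping false guards: 20 live edges.
Layer 0: {0}
Layer 1: {8}  total {0,8}
Layer 2: {4}  total {0,4,8}
Layer 3: {5,7}  total {0,4,5,7,8}
Layer 4: {1,6}  total {0,1,4,5,6,7,8}
Layer 5: {2}  total {0,1,2,4,5,6,7,8}
Layer 6: {3}  total {0,1,2,3,4,5,6,7,8}
Reach set: {0,1,2,3,4,5,6,7,8}
witness 6: b·c·a·tau

Answer: REACHABLE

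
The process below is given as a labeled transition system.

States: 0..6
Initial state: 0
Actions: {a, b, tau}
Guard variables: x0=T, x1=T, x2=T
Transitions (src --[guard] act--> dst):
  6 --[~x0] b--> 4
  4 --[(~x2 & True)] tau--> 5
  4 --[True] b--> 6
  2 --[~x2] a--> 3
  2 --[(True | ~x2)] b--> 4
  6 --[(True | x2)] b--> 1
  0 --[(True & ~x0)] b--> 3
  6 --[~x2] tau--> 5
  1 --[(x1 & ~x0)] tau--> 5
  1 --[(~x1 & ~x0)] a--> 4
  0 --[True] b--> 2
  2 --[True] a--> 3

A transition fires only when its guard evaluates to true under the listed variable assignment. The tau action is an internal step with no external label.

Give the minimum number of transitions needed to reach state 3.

Answer: 2

Analysis:
BFS to 3:
  depth 0: {0}
  depth 1: {2}
  depth 2: {3,4}
3 enters at depth 2; path b·a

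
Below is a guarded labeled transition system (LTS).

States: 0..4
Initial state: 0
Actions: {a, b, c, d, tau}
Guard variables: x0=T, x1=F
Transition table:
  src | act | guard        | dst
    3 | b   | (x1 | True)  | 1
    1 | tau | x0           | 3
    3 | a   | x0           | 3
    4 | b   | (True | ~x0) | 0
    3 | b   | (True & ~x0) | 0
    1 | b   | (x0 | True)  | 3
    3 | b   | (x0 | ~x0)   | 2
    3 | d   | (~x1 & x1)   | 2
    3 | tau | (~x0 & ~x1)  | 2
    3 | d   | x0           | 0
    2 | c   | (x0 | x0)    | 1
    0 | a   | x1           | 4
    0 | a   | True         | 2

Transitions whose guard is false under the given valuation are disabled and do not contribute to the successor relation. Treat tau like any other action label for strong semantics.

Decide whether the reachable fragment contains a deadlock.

Reach set: {0,1,2,3}
  0: a→2  [1 out]
  1: b→3  tau→3  [2 out]
  2: c→1  [1 out]
  3: a→3  b→1  b→2  d→0  [4 out]

Answer: DEADLOCK-FREE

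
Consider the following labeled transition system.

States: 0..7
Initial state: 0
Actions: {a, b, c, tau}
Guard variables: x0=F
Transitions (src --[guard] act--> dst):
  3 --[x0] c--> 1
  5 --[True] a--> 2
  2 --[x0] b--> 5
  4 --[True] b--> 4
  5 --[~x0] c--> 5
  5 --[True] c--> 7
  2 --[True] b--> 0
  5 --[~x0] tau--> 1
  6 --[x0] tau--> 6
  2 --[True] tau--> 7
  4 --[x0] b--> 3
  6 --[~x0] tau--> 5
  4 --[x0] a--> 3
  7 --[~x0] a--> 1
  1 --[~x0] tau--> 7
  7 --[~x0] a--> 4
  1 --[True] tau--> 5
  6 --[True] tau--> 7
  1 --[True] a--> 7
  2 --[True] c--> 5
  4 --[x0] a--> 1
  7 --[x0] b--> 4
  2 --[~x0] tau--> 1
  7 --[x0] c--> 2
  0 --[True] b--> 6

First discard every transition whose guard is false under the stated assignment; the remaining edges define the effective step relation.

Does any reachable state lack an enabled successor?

R = {0,1,2,4,5,6,7}
  0: b→6  [1 exit(s)]
  1: a→7  tau→5  tau→7  [3 exit(s)]
  2: b→0  c→5  tau→1  tau→7  [4 exit(s)]
  4: b→4  [1 exit(s)]
  5: a→2  c→5  c→7  tau→1  [4 exit(s)]
  6: tau→5  tau→7  [2 exit(s)]
  7: a→1  a→4  [2 exit(s)]

Answer: DEADLOCK-FREE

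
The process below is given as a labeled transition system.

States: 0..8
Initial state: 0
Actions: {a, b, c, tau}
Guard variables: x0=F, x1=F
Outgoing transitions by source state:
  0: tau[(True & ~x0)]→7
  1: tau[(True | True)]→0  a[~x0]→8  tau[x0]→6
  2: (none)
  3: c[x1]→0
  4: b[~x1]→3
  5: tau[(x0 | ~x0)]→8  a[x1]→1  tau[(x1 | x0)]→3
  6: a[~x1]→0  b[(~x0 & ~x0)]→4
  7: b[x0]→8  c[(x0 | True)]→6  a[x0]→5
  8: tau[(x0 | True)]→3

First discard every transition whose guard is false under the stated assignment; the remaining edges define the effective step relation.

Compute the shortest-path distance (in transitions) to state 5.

Answer: UNREACHABLE

Analysis:
Breadth-first toward 5:
  Layer 0: {0}
  Layer 1: {7}
  Layer 2: {6}
  Layer 3: {4}
  Layer 4: {3}
5 never appears.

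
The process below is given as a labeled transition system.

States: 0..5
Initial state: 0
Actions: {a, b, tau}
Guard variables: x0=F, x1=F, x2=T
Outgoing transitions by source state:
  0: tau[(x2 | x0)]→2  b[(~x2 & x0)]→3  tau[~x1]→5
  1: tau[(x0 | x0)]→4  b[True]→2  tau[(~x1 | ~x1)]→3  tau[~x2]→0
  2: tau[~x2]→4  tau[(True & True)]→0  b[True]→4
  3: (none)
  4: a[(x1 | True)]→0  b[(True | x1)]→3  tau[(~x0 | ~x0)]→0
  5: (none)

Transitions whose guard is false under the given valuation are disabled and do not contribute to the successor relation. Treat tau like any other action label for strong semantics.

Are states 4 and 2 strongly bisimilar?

Refine partition for ~:
  P[0] = {{0,1,2,3,4,5}}
  P[1] = {{0},{1,2},{3,5},{4}}
  P[2] = {{0},{1},{2},{3,5},{4}}
Fixed point at round 3; 5 class(es).
class of 4: {4}; class of 2: {2}

Answer: NOT BISIMILAR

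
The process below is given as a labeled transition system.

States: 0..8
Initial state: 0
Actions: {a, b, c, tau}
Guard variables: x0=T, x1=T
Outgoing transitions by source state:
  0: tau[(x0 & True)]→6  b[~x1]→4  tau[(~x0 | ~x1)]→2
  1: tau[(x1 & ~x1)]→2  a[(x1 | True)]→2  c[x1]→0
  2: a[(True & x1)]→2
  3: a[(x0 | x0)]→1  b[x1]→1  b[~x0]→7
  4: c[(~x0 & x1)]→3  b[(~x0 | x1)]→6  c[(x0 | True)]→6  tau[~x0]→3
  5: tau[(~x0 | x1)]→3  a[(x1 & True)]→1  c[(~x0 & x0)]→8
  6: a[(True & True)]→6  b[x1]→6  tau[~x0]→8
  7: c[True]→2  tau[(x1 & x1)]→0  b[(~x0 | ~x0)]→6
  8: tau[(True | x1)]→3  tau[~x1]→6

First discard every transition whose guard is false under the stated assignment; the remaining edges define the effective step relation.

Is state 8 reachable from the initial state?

Answer: UNREACHABLE

Analysis:
After dropping false guards: 15 live edges.
Layer 0: {0}
Layer 1: {6}  total {0,6}
R = {0,6}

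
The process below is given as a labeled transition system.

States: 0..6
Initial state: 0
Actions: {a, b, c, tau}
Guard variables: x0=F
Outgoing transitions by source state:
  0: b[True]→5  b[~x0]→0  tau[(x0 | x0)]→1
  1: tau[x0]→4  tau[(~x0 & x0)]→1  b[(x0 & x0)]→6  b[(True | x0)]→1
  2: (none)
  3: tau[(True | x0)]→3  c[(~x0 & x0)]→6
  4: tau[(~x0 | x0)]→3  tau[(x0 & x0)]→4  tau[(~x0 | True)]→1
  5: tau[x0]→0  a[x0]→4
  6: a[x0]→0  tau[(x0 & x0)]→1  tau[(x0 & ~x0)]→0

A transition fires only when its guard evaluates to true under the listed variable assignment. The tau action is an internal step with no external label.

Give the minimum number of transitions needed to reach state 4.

Layered search for 4:
  Layer 0: {0}
  Layer 1: {5}
4 never appears.

Answer: UNREACHABLE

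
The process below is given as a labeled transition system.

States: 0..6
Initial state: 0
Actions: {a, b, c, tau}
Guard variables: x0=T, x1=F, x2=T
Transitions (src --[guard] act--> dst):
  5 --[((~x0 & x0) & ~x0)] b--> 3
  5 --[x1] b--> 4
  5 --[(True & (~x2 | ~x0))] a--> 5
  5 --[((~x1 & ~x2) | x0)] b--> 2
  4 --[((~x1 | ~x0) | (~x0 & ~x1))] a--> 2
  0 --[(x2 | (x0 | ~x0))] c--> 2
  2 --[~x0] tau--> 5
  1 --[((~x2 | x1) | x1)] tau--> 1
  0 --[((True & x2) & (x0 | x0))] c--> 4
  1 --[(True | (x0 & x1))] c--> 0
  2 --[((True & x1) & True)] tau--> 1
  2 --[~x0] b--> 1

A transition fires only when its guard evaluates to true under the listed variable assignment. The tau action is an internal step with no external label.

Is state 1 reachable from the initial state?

Answer: UNREACHABLE

Working:
5 transition(s) survive guard evaluation.
L0 = {0}
L1 = {2,4}  total {0,2,4}
Reachable = {0,2,4}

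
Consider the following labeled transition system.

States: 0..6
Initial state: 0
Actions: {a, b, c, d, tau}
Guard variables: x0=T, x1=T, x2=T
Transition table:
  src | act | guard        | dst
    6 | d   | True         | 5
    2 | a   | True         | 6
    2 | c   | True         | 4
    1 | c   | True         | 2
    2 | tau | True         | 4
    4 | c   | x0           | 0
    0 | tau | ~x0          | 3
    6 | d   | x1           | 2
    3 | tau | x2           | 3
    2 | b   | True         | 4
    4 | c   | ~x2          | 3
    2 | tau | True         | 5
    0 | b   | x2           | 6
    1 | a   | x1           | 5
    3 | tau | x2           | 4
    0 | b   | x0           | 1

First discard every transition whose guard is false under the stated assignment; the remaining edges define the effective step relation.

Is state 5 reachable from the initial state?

Answer: REACHABLE

Analysis:
Guard filter leaves 14 enabled edge(s).
L0 = {0}
L1 = {1,6}  total {0,1,6}
L2 = {2,5}  total {0,1,2,5,6}
L3 = {4}  total {0,1,2,4,5,6}
R = {0,1,2,4,5,6}
Path to 5: b·a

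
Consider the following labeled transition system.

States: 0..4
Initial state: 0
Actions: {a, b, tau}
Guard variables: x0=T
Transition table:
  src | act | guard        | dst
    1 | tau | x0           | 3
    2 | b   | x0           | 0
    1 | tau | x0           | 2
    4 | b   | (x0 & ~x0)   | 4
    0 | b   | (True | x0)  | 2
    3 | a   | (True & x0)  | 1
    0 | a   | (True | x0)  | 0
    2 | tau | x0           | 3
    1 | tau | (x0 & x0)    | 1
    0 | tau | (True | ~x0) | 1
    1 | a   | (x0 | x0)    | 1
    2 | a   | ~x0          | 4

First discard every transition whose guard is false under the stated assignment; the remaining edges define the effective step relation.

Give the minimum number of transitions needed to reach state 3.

Answer: 2

Trace:
Layered search for 3:
  L0 = {0}
  L1 = {1,2}
  L2 = {3}
first hit 3 at d=2 via b·tau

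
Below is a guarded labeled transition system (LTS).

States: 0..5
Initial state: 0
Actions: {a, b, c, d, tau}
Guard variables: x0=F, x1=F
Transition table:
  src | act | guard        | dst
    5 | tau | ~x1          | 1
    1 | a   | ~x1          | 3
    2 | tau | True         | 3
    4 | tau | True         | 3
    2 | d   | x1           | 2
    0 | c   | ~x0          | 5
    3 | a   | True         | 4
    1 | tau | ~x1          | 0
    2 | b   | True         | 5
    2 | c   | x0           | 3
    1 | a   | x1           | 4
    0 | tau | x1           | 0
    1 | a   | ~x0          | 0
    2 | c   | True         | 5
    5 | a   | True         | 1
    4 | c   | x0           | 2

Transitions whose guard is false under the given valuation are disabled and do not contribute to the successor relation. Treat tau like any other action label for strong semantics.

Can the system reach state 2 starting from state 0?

Guard filter leaves 11 enabled edge(s).
Layer 0: {0}
Layer 1: {5}  cumulative {0,5}
Layer 2: {1}  cumulative {0,1,5}
Layer 3: {3}  cumulative {0,1,3,5}
Layer 4: {4}  cumulative {0,1,3,4,5}
Reach set: {0,1,3,4,5}

Answer: UNREACHABLE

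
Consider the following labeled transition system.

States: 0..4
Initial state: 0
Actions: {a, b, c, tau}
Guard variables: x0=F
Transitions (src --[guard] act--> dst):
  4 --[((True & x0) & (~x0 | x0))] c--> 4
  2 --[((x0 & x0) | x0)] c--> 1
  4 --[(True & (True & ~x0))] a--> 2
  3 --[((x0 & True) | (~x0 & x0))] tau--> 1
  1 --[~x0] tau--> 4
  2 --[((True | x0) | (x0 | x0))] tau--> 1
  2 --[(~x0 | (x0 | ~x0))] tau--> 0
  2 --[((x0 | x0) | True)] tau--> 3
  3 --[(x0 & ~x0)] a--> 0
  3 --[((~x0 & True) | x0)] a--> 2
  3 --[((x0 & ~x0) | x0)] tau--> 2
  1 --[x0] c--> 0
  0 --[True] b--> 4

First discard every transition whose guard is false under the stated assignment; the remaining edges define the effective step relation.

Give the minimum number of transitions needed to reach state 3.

Answer: 3

Analysis:
Layered search for 3:
  depth 0: {0}
  depth 1: {4}
  depth 2: {2}
  depth 3: {1,3}
3 enters at depth 3; path b·a·tau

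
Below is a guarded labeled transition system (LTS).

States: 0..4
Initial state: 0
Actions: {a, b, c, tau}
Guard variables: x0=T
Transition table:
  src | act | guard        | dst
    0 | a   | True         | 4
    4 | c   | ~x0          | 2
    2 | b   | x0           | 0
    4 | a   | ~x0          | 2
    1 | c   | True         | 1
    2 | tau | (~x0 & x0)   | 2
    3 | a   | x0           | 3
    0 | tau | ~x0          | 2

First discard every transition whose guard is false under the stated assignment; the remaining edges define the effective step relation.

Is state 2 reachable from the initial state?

Answer: UNREACHABLE

Trace:
After dropping false guards: 4 live edges.
Layer 0: {0}
Layer 1: {4}  now seen {0,4}
Reachable = {0,4}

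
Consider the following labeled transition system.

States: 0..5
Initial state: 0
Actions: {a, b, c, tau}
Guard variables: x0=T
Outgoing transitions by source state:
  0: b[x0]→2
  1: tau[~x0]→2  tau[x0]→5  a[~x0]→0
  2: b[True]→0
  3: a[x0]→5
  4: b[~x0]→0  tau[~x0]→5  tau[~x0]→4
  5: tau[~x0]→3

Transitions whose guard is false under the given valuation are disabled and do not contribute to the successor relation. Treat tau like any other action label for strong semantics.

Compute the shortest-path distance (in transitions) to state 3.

Answer: UNREACHABLE

Working:
Breadth-first toward 3:
  L0 = {0}
  L1 = {2}
3 never appears.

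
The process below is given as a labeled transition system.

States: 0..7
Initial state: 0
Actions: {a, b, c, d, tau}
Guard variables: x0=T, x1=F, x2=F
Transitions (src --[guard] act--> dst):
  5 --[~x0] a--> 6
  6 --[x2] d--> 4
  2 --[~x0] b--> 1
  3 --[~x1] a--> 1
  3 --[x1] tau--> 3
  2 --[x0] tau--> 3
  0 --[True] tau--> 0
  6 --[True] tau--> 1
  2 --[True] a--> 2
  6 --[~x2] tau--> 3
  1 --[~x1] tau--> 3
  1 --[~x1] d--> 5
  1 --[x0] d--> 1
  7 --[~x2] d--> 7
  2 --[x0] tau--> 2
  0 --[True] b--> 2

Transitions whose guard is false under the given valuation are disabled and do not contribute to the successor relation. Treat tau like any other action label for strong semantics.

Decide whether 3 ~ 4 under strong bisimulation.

Answer: NOT BISIMILAR

Analysis:
Bisimulation quotient by refinement:
  P[0] = {{0,1,2,3,4,5,6,7}}
  P[1] = {{0},{1},{2},{3},{4,5},{6},{7}}
stable after 2 split(s): 7 block(s)
3∈{3}, 4∈{4,5}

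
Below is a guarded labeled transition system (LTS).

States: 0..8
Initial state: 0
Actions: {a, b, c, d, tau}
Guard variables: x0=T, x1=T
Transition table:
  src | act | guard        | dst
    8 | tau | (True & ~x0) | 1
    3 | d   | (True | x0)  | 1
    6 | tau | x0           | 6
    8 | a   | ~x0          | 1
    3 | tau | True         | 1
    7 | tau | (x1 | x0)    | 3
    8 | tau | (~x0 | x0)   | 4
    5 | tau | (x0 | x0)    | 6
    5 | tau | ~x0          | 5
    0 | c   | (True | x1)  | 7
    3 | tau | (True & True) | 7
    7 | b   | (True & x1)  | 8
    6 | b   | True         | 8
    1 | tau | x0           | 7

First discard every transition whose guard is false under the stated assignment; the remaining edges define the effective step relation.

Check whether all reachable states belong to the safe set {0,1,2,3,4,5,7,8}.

Answer: INVARIANT HOLDS

Working:
Safe = {0,1,2,3,4,5,7,8}
Reach set: {0,1,3,4,7,8}
  0: safe
  1: safe
  3: safe
  4: safe
  7: safe
  8: safe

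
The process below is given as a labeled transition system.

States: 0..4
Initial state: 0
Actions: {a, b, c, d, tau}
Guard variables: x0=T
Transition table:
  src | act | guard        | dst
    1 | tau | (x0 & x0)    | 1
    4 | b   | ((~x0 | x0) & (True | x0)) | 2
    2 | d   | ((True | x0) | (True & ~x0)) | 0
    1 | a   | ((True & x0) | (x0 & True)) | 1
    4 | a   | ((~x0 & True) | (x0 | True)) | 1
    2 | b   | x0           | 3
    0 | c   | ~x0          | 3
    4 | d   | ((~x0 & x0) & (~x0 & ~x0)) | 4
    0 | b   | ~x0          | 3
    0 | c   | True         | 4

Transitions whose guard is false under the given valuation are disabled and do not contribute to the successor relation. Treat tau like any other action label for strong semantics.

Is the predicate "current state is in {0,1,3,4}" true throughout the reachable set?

Allowed set {0,1,3,4}
Reach set: {0,1,2,3,4}
  0: ok
  1: ok
  2: VIOLATES
  3: ok
  4: ok
counterexample path to 2: c·b

Answer: INVARIANT VIOLATED at state 2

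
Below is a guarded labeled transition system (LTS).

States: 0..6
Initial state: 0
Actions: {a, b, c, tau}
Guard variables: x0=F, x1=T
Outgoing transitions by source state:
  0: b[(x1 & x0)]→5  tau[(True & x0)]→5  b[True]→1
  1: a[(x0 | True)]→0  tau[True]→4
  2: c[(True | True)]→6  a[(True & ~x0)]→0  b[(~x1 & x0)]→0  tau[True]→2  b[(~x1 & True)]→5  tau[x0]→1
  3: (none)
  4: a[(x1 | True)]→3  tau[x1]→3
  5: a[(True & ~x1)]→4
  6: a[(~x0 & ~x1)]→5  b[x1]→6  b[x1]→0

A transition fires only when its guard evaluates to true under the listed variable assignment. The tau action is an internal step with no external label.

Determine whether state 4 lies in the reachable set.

Answer: REACHABLE

Analysis:
After dropping false guards: 10 live edges.
Layer 0: {0}
Layer 1: {1}  now seen {0,1}
Layer 2: {4}  now seen {0,1,4}
Layer 3: {3}  now seen {0,1,3,4}
R = {0,1,3,4}
trace reaching 4: b·tau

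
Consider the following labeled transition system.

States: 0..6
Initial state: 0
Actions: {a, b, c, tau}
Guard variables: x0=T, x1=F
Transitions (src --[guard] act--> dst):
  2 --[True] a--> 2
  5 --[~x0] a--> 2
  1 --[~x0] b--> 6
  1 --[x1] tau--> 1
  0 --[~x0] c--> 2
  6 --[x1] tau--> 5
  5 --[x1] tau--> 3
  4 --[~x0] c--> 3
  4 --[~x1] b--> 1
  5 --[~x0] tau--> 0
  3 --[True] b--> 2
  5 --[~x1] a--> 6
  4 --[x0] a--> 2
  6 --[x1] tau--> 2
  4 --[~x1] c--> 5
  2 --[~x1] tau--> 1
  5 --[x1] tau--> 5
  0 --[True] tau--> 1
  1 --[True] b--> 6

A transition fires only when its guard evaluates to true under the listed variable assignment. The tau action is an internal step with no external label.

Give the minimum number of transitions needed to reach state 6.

Breadth-first toward 6:
  depth 0: {0}
  depth 1: {1}
  depth 2: {6}
6 enters at depth 2; path tau·b

Answer: 2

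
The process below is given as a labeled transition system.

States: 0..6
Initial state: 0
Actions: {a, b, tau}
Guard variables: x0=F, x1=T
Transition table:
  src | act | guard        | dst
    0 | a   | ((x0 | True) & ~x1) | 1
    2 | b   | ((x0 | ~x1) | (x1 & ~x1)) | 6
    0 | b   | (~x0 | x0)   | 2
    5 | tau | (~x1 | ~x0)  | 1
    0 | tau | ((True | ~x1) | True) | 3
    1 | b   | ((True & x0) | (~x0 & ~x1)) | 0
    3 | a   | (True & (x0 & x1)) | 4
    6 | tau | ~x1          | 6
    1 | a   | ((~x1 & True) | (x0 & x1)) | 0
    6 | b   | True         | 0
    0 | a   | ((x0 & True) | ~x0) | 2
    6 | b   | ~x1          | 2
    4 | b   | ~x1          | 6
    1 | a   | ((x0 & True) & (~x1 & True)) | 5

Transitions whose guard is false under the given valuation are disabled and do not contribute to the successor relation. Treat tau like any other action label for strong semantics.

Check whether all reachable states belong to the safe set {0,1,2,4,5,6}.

Answer: INVARIANT VIOLATED at state 3

Working:
Allowed set {0,1,2,4,5,6}
Reach set: {0,2,3}
  0: safe
  2: safe
  3: outside
reach 3 via tau — violates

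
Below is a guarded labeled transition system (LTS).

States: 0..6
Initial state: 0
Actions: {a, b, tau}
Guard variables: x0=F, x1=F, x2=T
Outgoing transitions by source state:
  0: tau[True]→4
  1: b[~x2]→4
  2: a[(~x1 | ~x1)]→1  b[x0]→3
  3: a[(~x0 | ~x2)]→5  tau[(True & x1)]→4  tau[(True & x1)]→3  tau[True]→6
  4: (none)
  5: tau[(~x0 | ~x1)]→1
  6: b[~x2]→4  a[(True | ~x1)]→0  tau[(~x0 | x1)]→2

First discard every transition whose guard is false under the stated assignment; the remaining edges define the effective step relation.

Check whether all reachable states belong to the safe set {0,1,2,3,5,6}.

Answer: INVARIANT VIOLATED at state 4

Trace:
Inv-set: {0,1,2,3,5,6}
Reachable = {0,4}
  0: safe
  4: ✗ unsafe
reach 4 via tau — violates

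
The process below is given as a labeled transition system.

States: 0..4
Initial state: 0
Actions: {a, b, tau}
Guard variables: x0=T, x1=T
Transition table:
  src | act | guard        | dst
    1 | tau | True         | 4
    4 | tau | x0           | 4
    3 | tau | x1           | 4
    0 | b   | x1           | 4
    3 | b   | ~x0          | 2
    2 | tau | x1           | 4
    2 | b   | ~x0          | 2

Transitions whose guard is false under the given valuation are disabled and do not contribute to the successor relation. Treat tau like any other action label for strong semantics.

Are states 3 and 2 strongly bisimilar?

Compute ~ classes (split until stable):
  P[0] = {{0,1,2,3,4}}
  P[1] = {{0},{1,2,3,4}}
2 equivalence class(es) (converged in 2)
class of 3: {1,2,3,4}; class of 2: {1,2,3,4}

Answer: BISIMILAR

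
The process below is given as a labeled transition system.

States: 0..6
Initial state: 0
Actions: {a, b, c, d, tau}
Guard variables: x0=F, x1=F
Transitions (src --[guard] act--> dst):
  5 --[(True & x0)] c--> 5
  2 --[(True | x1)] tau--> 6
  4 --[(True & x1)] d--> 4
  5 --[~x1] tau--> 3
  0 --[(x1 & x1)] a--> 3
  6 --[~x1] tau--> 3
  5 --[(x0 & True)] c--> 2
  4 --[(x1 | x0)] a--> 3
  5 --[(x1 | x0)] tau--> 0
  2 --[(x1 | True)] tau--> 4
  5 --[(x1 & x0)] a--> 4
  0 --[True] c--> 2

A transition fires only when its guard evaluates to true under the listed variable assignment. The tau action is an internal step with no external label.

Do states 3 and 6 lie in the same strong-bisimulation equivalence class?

Answer: NOT BISIMILAR

Trace:
Refine partition for ~:
  round 0: {{0,1,2,3,4,5,6}}
  round 1: {{0},{1,3,4},{2,5,6}}
  round 2: {{0},{1,3,4},{2},{5,6}}
4 equivalence class(es) (converged in 3)
3∈{1,3,4}, 6∈{5,6}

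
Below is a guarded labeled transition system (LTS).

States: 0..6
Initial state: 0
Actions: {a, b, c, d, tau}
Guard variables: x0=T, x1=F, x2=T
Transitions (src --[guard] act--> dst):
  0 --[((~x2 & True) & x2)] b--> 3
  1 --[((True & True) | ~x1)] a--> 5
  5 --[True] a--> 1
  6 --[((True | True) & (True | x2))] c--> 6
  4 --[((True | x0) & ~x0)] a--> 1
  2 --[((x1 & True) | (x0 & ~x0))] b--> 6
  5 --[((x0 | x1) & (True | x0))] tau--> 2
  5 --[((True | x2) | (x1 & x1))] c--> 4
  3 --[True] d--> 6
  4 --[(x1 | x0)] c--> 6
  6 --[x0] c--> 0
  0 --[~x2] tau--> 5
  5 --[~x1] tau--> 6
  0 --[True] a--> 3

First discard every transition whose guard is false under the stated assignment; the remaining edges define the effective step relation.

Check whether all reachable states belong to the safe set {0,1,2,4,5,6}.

Allowed set {0,1,2,4,5,6}
R = {0,3,6}
  0: ✓
  3: outside
  6: ✓
witness against invariant: a → 3

Answer: INVARIANT VIOLATED at state 3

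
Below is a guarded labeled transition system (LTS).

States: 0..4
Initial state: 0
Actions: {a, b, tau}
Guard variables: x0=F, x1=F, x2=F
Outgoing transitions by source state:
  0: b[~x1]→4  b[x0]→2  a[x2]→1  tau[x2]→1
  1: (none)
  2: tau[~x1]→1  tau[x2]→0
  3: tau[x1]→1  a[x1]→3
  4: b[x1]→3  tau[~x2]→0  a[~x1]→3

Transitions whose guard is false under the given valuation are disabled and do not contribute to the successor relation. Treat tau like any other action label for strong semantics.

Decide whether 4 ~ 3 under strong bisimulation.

Answer: NOT BISIMILAR

Analysis:
Compute ~ classes (split until stable):
  round 0: {{0,1,2,3,4}}
  round 1: {{0},{1,3},{2},{4}}
stable after 2 split(s): 4 block(s)
class of 4: {4}; class of 3: {1,3}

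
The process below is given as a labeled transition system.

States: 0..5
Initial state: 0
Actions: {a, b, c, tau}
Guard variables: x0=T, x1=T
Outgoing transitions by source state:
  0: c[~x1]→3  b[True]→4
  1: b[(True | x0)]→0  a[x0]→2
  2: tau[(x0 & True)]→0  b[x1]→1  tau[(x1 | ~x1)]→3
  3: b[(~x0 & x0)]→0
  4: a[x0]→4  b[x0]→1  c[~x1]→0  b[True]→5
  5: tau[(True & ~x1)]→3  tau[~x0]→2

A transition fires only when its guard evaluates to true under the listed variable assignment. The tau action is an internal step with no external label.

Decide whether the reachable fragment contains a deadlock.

Reachable = {0,1,2,3,4,5}
  0: b→4  [deg 1]
  1: a→2  b→0  [deg 2]
  2: b→1  tau→0  tau→3  [deg 3]
  3: ∅  [STUCK]
  4: a→4  b→1  b→5  [deg 3]
  5: ∅  [STUCK]
witness 3: b·b·a·tau

Answer: DEADLOCK at state 3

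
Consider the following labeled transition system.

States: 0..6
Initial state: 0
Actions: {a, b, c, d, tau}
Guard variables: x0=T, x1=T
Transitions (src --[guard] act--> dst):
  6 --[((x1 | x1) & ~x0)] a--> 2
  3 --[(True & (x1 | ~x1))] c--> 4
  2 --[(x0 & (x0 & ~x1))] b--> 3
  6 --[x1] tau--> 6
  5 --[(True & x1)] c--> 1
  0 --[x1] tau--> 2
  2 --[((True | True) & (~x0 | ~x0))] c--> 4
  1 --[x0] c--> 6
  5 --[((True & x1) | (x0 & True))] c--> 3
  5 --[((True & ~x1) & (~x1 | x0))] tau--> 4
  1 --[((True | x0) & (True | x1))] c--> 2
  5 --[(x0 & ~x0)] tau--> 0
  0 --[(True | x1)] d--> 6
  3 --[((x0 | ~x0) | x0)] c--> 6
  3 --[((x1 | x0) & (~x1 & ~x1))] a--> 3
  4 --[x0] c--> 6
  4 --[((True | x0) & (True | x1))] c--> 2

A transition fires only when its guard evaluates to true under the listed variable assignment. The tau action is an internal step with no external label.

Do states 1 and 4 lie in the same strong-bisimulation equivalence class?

Answer: BISIMILAR

Analysis:
Bisimulation quotient by refinement:
  round 0: {{0,1,2,3,4,5,6}}
  round 1: {{0},{1,3,4,5},{2},{6}}
  round 2: {{0},{1,4},{2},{3},{5},{6}}
Fixed point at round 3; 6 class(es).
[1]={1,4}  [4]={1,4}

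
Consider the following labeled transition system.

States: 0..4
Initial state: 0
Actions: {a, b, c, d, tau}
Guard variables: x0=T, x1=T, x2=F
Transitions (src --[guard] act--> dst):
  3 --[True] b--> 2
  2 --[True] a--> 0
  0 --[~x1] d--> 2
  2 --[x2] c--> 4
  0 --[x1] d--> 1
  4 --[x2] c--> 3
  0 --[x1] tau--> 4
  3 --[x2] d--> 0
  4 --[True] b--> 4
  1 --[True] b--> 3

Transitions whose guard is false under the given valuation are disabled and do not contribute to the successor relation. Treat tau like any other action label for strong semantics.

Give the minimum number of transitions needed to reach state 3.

BFS to 3:
  L0 = {0}
  L1 = {1,4}
  L2 = {3}
3 enters at depth 2; path d·b

Answer: 2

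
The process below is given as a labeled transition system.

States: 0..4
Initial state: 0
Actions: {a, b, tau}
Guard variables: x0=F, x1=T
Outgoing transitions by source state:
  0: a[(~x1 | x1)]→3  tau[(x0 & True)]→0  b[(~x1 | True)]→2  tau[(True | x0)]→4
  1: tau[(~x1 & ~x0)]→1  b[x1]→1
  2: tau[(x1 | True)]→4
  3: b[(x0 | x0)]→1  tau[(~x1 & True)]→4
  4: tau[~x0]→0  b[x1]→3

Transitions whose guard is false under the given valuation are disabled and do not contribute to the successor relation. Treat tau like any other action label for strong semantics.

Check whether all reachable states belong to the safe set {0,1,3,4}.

Inv-set: {0,1,3,4}
R = {0,2,3,4}
  0: safe
  2: ✗ unsafe
  3: safe
  4: safe
reach 2 via b — violates

Answer: INVARIANT VIOLATED at state 2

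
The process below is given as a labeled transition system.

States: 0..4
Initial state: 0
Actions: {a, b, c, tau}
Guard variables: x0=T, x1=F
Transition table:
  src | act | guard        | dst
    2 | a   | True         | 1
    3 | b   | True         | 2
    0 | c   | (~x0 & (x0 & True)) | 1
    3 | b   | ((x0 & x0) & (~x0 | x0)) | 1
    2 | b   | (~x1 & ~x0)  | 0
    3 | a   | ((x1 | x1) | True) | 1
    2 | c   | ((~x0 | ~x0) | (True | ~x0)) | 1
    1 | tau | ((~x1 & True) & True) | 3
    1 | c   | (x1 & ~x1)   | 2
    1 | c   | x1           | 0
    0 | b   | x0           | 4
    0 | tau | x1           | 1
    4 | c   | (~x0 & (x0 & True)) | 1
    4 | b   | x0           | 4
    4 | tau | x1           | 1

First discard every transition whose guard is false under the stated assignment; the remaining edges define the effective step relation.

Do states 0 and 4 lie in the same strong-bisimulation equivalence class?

Compute ~ classes (split until stable):
  P[0] = {{0,1,2,3,4}}
  P[1] = {{0,4},{1},{2},{3}}
stable after 2 split(s): 4 block(s)
class of 0: {0,4}; class of 4: {0,4}

Answer: BISIMILAR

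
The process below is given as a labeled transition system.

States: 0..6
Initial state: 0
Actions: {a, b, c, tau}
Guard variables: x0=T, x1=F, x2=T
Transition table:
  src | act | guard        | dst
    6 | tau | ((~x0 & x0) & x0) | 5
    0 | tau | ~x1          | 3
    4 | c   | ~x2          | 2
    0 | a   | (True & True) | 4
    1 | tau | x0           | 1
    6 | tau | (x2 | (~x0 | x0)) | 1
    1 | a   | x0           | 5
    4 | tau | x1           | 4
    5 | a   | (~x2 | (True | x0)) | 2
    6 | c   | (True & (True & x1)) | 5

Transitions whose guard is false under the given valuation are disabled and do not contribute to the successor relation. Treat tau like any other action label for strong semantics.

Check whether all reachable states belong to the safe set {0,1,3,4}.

Safe = {0,1,3,4}
R = {0,3,4}
  0: ok
  3: ok
  4: ok

Answer: INVARIANT HOLDS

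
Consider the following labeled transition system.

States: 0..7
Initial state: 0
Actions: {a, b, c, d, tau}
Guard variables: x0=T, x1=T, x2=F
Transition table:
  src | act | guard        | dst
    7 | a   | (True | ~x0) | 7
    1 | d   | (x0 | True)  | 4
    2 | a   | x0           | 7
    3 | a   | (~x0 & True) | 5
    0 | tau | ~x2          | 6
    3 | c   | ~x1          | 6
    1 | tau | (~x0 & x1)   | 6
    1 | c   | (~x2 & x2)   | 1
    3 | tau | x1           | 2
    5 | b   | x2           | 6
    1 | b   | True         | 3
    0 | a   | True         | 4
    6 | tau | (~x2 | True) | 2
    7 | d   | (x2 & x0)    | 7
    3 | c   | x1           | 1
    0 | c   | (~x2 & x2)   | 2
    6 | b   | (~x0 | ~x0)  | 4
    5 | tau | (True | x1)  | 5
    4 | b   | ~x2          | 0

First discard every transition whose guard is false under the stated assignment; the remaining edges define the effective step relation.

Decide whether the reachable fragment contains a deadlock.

Answer: DEADLOCK-FREE

Working:
Reach set: {0,2,4,6,7}
  0: a→4  tau→6  [2 exit(s)]
  2: a→7  [1 exit(s)]
  4: b→0  [1 exit(s)]
  6: tau→2  [1 exit(s)]
  7: a→7  [1 exit(s)]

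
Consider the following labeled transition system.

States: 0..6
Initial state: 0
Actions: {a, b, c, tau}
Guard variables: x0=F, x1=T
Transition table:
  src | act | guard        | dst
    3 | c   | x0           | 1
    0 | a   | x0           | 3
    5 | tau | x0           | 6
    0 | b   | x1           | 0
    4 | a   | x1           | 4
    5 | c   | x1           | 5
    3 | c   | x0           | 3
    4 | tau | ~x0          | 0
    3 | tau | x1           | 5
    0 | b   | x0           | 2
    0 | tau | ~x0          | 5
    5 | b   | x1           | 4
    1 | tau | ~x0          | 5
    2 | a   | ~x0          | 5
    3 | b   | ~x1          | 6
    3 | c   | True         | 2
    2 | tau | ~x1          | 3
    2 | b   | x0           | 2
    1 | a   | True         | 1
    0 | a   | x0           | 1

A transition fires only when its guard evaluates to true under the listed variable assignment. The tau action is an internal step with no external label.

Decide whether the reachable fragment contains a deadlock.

Reachable = {0,4,5}
  0: b→0  tau→5  [2 exit(s)]
  4: a→4  tau→0  [2 exit(s)]
  5: b→4  c→5  [2 exit(s)]

Answer: DEADLOCK-FREE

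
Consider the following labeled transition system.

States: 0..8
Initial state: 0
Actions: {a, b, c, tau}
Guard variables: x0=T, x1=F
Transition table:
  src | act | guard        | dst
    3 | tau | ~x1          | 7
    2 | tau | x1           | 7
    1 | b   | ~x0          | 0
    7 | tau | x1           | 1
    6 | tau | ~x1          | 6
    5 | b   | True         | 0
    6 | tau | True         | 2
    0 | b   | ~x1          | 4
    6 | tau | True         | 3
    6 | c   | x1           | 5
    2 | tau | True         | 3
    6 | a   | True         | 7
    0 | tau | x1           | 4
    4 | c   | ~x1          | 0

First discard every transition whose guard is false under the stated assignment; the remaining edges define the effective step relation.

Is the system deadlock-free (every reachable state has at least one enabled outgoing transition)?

Answer: DEADLOCK-FREE

Trace:
Reachable = {0,4}
  0: b→4  [1 exit(s)]
  4: c→0  [1 exit(s)]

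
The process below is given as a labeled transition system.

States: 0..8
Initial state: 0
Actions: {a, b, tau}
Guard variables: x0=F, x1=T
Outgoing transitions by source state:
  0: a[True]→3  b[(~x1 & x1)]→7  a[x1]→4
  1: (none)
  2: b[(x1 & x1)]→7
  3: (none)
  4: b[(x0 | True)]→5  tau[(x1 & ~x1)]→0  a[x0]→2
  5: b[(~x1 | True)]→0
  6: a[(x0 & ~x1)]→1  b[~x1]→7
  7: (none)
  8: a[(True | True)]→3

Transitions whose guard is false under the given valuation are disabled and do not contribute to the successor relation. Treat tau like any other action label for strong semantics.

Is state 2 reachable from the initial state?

Guard filter leaves 6 enabled edge(s).
L0 = {0}
L1 = {3,4}  cumulative {0,3,4}
L2 = {5}  cumulative {0,3,4,5}
R = {0,3,4,5}

Answer: UNREACHABLE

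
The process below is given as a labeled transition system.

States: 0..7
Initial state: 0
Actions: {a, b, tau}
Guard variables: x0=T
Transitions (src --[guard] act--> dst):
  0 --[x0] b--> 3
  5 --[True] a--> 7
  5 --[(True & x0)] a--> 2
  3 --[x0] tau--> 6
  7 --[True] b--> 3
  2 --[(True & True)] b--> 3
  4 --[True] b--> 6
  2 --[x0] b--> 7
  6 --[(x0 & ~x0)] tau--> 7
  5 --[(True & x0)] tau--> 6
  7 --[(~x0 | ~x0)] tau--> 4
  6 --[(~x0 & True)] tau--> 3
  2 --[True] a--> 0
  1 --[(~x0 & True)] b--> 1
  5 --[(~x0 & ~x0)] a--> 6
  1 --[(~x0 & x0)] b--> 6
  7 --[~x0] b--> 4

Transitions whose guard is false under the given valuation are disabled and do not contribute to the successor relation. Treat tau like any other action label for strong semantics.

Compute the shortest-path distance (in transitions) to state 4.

BFS to 4:
  depth 0: {0}
  depth 1: {3}
  depth 2: {6}
4 never appears.

Answer: UNREACHABLE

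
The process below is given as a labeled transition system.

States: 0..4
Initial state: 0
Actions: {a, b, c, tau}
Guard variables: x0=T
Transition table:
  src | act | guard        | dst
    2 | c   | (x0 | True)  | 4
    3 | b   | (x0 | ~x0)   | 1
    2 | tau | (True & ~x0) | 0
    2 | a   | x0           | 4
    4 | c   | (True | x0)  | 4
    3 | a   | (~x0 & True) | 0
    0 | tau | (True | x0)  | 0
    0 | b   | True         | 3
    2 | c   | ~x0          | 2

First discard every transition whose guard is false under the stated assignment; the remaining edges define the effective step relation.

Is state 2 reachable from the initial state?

Answer: UNREACHABLE

Trace:
Guard filter leaves 6 enabled edge(s).
Layer 0: {0}
Layer 1: {3}  now seen {0,3}
Layer 2: {1}  now seen {0,1,3}
R = {0,1,3}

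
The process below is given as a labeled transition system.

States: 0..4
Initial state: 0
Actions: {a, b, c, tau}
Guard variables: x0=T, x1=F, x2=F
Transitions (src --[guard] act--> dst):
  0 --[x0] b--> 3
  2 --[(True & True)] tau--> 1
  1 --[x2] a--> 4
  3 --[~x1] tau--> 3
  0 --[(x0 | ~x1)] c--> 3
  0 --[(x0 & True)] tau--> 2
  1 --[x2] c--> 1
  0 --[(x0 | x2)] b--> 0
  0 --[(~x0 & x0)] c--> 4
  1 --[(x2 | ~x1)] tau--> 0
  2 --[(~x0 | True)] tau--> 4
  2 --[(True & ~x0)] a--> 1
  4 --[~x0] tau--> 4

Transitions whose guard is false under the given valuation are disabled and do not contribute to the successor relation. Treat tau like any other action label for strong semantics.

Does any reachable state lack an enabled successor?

Answer: DEADLOCK at state 4

Working:
Reachable = {0,1,2,3,4}
  0: b→0  b→3  c→3  tau→2  [deg 4]
  1: tau→0  [deg 1]
  2: tau→1  tau→4  [deg 2]
  3: tau→3  [deg 1]
  4: ∅  [no exit]
Path to 4: tau·tau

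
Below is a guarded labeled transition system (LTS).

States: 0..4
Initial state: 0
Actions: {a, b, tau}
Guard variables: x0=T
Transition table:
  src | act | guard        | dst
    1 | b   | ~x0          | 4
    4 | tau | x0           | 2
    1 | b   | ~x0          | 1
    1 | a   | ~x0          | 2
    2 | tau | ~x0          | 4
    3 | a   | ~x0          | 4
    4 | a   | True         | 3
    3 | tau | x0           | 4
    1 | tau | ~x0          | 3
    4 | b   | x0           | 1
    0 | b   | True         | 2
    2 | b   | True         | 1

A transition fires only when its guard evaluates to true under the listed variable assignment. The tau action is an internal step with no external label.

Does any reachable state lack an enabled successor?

Answer: DEADLOCK at state 1

Trace:
R = {0,1,2}
  0: b→2  [1 out]
  1: ∅  [no exit]
  2: b→1  [1 out]
witness 1: b·b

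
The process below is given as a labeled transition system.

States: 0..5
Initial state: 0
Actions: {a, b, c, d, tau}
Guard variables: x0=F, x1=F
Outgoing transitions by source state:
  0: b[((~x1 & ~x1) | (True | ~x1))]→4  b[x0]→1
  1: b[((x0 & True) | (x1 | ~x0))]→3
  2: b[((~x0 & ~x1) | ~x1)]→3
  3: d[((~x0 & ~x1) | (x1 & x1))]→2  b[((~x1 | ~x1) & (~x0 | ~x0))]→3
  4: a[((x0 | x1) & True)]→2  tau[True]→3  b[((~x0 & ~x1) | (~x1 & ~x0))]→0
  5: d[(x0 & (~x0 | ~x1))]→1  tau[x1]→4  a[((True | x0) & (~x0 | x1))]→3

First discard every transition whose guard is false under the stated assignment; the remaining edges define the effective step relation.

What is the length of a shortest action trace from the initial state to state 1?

Answer: UNREACHABLE

Analysis:
BFS to 1:
  Layer 0: {0}
  Layer 1: {4}
  Layer 2: {3}
  Layer 3: {2}
1 never appears.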